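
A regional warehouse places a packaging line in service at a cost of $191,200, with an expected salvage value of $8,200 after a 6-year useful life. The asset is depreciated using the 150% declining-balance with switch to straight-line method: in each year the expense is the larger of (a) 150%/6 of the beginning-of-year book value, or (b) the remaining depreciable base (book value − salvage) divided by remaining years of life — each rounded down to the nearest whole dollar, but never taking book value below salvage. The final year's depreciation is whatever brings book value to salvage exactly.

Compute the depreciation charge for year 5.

$24,154

Depreciable base = $191,200 − $8,200 = $183,000.
Year 1: DB = ⌊$191,200 × 150%/6⌋ = $47,800; SL = ⌊$183,000/6⌋ = $30,500 → take DB $47,800. Book value $143,400.
Year 2: DB = ⌊$143,400 × 150%/6⌋ = $35,850; SL = ⌊$135,200/5⌋ = $27,040 → take DB $35,850. Book value $107,550.
Year 3: DB = ⌊$107,550 × 150%/6⌋ = $26,887; SL = ⌊$99,350/4⌋ = $24,837 → take DB $26,887. Book value $80,663.
Year 4: DB = ⌊$80,663 × 150%/6⌋ = $20,165; SL = ⌊$72,463/3⌋ = $24,154 → take SL $24,154. Book value $56,509.
Year 5: DB = ⌊$56,509 × 150%/6⌋ = $14,127; SL = ⌊$48,309/2⌋ = $24,154 → take SL $24,154. Book value $32,355.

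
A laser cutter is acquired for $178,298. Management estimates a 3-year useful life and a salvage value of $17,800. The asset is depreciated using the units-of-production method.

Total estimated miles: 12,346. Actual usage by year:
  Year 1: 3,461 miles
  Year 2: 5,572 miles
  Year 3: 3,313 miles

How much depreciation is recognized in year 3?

$43,069

Depreciable base = $178,298 − $17,800 = $160,498.
Rate = $160,498 / 12,346 miles = $13 per mile.
Year 1: 3,461 × $13 = $44,993. Book value $133,305.
Year 2: 5,572 × $13 = $72,436. Book value $60,869.
Year 3: 3,313 × $13 = $43,069. Book value $17,800.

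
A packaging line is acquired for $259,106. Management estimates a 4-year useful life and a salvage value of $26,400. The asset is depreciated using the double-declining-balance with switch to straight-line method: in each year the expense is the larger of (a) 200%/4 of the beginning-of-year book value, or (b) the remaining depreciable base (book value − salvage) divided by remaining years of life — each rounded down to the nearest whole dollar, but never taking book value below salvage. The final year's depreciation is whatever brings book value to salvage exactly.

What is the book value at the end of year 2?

Depreciable base = $259,106 − $26,400 = $232,706.
Year 1: DB = ⌊$259,106 × 200%/4⌋ = $129,553; SL = ⌊$232,706/4⌋ = $58,176 → take DB $129,553. Book value $129,553.
Year 2: DB = ⌊$129,553 × 200%/4⌋ = $64,776; SL = ⌊$103,153/3⌋ = $34,384 → take DB $64,776. Book value $64,777.

$64,777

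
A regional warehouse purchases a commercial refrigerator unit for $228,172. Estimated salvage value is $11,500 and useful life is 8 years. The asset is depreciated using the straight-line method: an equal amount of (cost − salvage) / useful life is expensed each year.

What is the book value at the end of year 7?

Depreciable base = $228,172 − $11,500 = $216,672.
Annual expense = $216,672 / 8 = $27,084.
End of year 1: book value $201,088.
End of year 2: book value $174,004.
End of year 3: book value $146,920.
End of year 4: book value $119,836.
End of year 5: book value $92,752.
End of year 6: book value $65,668.
End of year 7: book value $38,584.

$38,584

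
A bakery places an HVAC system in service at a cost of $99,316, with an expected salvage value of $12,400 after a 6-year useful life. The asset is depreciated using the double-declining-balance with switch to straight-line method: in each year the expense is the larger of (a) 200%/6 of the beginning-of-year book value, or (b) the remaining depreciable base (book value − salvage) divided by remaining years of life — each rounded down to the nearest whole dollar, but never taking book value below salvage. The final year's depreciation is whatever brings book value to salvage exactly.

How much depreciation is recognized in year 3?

$14,713

Depreciable base = $99,316 − $12,400 = $86,916.
Year 1: DB = ⌊$99,316 × 200%/6⌋ = $33,105; SL = ⌊$86,916/6⌋ = $14,486 → take DB $33,105. Book value $66,211.
Year 2: DB = ⌊$66,211 × 200%/6⌋ = $22,070; SL = ⌊$53,811/5⌋ = $10,762 → take DB $22,070. Book value $44,141.
Year 3: DB = ⌊$44,141 × 200%/6⌋ = $14,713; SL = ⌊$31,741/4⌋ = $7,935 → take DB $14,713. Book value $29,428.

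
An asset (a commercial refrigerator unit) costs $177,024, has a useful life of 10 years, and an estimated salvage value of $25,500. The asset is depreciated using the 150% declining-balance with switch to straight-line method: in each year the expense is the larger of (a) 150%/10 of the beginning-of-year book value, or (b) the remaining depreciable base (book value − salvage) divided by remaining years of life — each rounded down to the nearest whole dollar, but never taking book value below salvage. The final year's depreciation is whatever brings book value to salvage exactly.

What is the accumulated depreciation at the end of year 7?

Depreciable base = $177,024 − $25,500 = $151,524.
Year 1: DB = ⌊$177,024 × 150%/10⌋ = $26,553; SL = ⌊$151,524/10⌋ = $15,152 → take DB $26,553. Book value $150,471.
Year 2: DB = ⌊$150,471 × 150%/10⌋ = $22,570; SL = ⌊$124,971/9⌋ = $13,885 → take DB $22,570. Book value $127,901.
Year 3: DB = ⌊$127,901 × 150%/10⌋ = $19,185; SL = ⌊$102,401/8⌋ = $12,800 → take DB $19,185. Book value $108,716.
Year 4: DB = ⌊$108,716 × 150%/10⌋ = $16,307; SL = ⌊$83,216/7⌋ = $11,888 → take DB $16,307. Book value $92,409.
Year 5: DB = ⌊$92,409 × 150%/10⌋ = $13,861; SL = ⌊$66,909/6⌋ = $11,151 → take DB $13,861. Book value $78,548.
Year 6: DB = ⌊$78,548 × 150%/10⌋ = $11,782; SL = ⌊$53,048/5⌋ = $10,609 → take DB $11,782. Book value $66,766.
Year 7: DB = ⌊$66,766 × 150%/10⌋ = $10,014; SL = ⌊$41,266/4⌋ = $10,316 → take SL $10,316. Book value $56,450.
Accumulated through year 7 = $177,024 − $56,450 = $120,574.

$120,574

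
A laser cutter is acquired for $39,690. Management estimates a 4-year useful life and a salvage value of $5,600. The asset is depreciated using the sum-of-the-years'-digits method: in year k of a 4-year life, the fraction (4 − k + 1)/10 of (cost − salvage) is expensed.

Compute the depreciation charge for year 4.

Depreciable base = $39,690 − $5,600 = $34,090.
Sum of the years' digits = 4+3+2+1 = 10.
Year 1: $34,090 × 4/10 = $13,636. Book value $26,054.
Year 2: $34,090 × 3/10 = $10,227. Book value $15,827.
Year 3: $34,090 × 2/10 = $6,818. Book value $9,009.
Year 4: $34,090 × 1/10 = $3,409. Book value $5,600.

$3,409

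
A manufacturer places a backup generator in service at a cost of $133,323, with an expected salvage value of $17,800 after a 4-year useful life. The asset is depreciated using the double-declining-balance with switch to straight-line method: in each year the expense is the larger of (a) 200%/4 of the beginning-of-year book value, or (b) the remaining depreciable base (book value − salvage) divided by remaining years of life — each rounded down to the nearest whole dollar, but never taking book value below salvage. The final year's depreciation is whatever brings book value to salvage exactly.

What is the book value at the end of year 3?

$17,800

Depreciable base = $133,323 − $17,800 = $115,523.
Year 1: DB = ⌊$133,323 × 200%/4⌋ = $66,661; SL = ⌊$115,523/4⌋ = $28,880 → take DB $66,661. Book value $66,662.
Year 2: DB = ⌊$66,662 × 200%/4⌋ = $33,331; SL = ⌊$48,862/3⌋ = $16,287 → take DB $33,331. Book value $33,331.
Year 3: DB = ⌊$33,331 × 200%/4⌋ = $16,665; SL = ⌊$15,531/2⌋ = $7,765 → take DB $16,665, capped at $15,531. Book value $17,800.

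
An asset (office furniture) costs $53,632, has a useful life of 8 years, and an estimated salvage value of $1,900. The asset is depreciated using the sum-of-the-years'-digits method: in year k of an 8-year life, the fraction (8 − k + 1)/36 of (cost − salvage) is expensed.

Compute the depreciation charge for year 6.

$4,311

Depreciable base = $53,632 − $1,900 = $51,732.
Sum of the years' digits = 8+7+6+5+4+3+2+1 = 36.
Year 1: $51,732 × 8/36 = $11,496. Book value $42,136.
Year 2: $51,732 × 7/36 = $10,059. Book value $32,077.
Year 3: $51,732 × 6/36 = $8,622. Book value $23,455.
Year 4: $51,732 × 5/36 = $7,185. Book value $16,270.
Year 5: $51,732 × 4/36 = $5,748. Book value $10,522.
Year 6: $51,732 × 3/36 = $4,311. Book value $6,211.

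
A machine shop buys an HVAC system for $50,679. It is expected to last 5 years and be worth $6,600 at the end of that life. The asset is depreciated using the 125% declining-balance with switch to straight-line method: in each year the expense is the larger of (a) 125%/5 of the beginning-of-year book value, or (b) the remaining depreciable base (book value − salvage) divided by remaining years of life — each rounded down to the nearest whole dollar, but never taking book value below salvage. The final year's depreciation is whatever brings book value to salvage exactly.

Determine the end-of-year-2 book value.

Depreciable base = $50,679 − $6,600 = $44,079.
Year 1: DB = ⌊$50,679 × 125%/5⌋ = $12,669; SL = ⌊$44,079/5⌋ = $8,815 → take DB $12,669. Book value $38,010.
Year 2: DB = ⌊$38,010 × 125%/5⌋ = $9,502; SL = ⌊$31,410/4⌋ = $7,852 → take DB $9,502. Book value $28,508.

$28,508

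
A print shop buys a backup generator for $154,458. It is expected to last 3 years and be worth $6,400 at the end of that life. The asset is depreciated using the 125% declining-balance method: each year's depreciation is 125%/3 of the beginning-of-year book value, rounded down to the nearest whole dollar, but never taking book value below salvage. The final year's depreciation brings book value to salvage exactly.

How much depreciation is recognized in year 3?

Depreciable base = $154,458 − $6,400 = $148,058.
Year 1: ⌊$154,458 × 125%/3⌋ = $64,357. Book value $90,101.
Year 2: ⌊$90,101 × 125%/3⌋ = $37,542. Book value $52,559.
Year 3 (final): $52,559 − $6,400 = $46,159. Book value $6,400.

$46,159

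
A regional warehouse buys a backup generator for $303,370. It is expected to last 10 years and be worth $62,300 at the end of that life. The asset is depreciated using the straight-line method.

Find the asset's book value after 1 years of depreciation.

$279,263

Depreciable base = $303,370 − $62,300 = $241,070.
Annual expense = $241,070 / 10 = $24,107.
End of year 1: book value $279,263.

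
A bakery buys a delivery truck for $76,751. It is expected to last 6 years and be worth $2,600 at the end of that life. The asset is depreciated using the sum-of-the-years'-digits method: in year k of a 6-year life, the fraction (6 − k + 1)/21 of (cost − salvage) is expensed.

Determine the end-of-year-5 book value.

$6,131

Depreciable base = $76,751 − $2,600 = $74,151.
Sum of the years' digits = 6+5+4+3+2+1 = 21.
Year 1: $74,151 × 6/21 = $21,186. Book value $55,565.
Year 2: $74,151 × 5/21 = $17,655. Book value $37,910.
Year 3: $74,151 × 4/21 = $14,124. Book value $23,786.
Year 4: $74,151 × 3/21 = $10,593. Book value $13,193.
Year 5: $74,151 × 2/21 = $7,062. Book value $6,131.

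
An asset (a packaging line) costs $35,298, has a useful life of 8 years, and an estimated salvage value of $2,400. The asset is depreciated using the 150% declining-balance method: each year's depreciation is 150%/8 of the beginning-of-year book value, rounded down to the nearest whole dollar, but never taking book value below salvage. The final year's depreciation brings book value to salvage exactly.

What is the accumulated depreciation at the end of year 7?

$27,045

Depreciable base = $35,298 − $2,400 = $32,898.
Year 1: ⌊$35,298 × 150%/8⌋ = $6,618. Book value $28,680.
Year 2: ⌊$28,680 × 150%/8⌋ = $5,377. Book value $23,303.
Year 3: ⌊$23,303 × 150%/8⌋ = $4,369. Book value $18,934.
Year 4: ⌊$18,934 × 150%/8⌋ = $3,550. Book value $15,384.
Year 5: ⌊$15,384 × 150%/8⌋ = $2,884. Book value $12,500.
Year 6: ⌊$12,500 × 150%/8⌋ = $2,343. Book value $10,157.
Year 7: ⌊$10,157 × 150%/8⌋ = $1,904. Book value $8,253.
Accumulated through year 7 = $35,298 − $8,253 = $27,045.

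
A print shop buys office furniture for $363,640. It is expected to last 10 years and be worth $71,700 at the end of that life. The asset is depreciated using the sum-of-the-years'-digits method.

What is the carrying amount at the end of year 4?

Depreciable base = $363,640 − $71,700 = $291,940.
Sum of the years' digits = 10+9+8+7+6+5+4+3+2+1 = 55.
Year 1: $291,940 × 10/55 = $53,080. Book value $310,560.
Year 2: $291,940 × 9/55 = $47,772. Book value $262,788.
Year 3: $291,940 × 8/55 = $42,464. Book value $220,324.
Year 4: $291,940 × 7/55 = $37,156. Book value $183,168.

$183,168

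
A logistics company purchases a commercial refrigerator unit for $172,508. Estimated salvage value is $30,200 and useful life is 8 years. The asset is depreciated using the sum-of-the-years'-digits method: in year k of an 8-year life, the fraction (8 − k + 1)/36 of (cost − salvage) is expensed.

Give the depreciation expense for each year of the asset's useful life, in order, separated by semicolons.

$31,624; $27,671; $23,718; $19,765; $15,812; $11,859; $7,906; $3,953

Depreciable base = $172,508 − $30,200 = $142,308.
Sum of the years' digits = 8+7+6+5+4+3+2+1 = 36.
Year 1: $142,308 × 8/36 = $31,624. Book value $140,884.
Year 2: $142,308 × 7/36 = $27,671. Book value $113,213.
Year 3: $142,308 × 6/36 = $23,718. Book value $89,495.
Year 4: $142,308 × 5/36 = $19,765. Book value $69,730.
Year 5: $142,308 × 4/36 = $15,812. Book value $53,918.
Year 6: $142,308 × 3/36 = $11,859. Book value $42,059.
Year 7: $142,308 × 2/36 = $7,906. Book value $34,153.
Year 8: $142,308 × 1/36 = $3,953. Book value $30,200.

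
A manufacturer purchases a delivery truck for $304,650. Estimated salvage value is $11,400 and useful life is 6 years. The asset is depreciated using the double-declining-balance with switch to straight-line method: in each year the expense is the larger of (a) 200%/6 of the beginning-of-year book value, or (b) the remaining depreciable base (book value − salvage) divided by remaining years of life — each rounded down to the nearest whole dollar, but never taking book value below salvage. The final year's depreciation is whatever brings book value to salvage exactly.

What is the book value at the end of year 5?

Depreciable base = $304,650 − $11,400 = $293,250.
Year 1: DB = ⌊$304,650 × 200%/6⌋ = $101,550; SL = ⌊$293,250/6⌋ = $48,875 → take DB $101,550. Book value $203,100.
Year 2: DB = ⌊$203,100 × 200%/6⌋ = $67,700; SL = ⌊$191,700/5⌋ = $38,340 → take DB $67,700. Book value $135,400.
Year 3: DB = ⌊$135,400 × 200%/6⌋ = $45,133; SL = ⌊$124,000/4⌋ = $31,000 → take DB $45,133. Book value $90,267.
Year 4: DB = ⌊$90,267 × 200%/6⌋ = $30,089; SL = ⌊$78,867/3⌋ = $26,289 → take DB $30,089. Book value $60,178.
Year 5: DB = ⌊$60,178 × 200%/6⌋ = $20,059; SL = ⌊$48,778/2⌋ = $24,389 → take SL $24,389. Book value $35,789.

$35,789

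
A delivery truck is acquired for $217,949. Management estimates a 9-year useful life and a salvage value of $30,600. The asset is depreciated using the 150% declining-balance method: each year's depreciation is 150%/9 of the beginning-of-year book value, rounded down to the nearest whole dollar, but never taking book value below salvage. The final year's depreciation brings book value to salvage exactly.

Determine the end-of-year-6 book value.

Depreciable base = $217,949 − $30,600 = $187,349.
Year 1: ⌊$217,949 × 150%/9⌋ = $36,324. Book value $181,625.
Year 2: ⌊$181,625 × 150%/9⌋ = $30,270. Book value $151,355.
Year 3: ⌊$151,355 × 150%/9⌋ = $25,225. Book value $126,130.
Year 4: ⌊$126,130 × 150%/9⌋ = $21,021. Book value $105,109.
Year 5: ⌊$105,109 × 150%/9⌋ = $17,518. Book value $87,591.
Year 6: ⌊$87,591 × 150%/9⌋ = $14,598. Book value $72,993.

$72,993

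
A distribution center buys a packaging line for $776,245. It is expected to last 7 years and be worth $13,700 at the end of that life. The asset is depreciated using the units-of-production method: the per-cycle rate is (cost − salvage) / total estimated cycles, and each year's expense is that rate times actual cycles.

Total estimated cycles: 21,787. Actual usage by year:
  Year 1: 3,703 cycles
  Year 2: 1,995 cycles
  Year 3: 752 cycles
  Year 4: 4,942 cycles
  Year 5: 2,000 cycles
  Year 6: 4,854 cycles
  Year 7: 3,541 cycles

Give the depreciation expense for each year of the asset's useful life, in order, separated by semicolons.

$129,605; $69,825; $26,320; $172,970; $70,000; $169,890; $123,935

Depreciable base = $776,245 − $13,700 = $762,545.
Rate = $762,545 / 21,787 cycles = $35 per cycle.
Year 1: 3,703 × $35 = $129,605. Book value $646,640.
Year 2: 1,995 × $35 = $69,825. Book value $576,815.
Year 3: 752 × $35 = $26,320. Book value $550,495.
Year 4: 4,942 × $35 = $172,970. Book value $377,525.
Year 5: 2,000 × $35 = $70,000. Book value $307,525.
Year 6: 4,854 × $35 = $169,890. Book value $137,635.
Year 7: 3,541 × $35 = $123,935. Book value $13,700.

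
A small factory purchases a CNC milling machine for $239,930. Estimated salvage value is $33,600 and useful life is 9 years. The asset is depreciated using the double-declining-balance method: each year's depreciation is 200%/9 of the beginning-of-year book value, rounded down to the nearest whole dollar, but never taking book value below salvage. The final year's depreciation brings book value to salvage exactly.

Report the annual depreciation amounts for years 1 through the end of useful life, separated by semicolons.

$53,317; $41,469; $32,254; $25,086; $19,512; $15,176; $11,803; $7,713; $0

Depreciable base = $239,930 − $33,600 = $206,330.
Year 1: ⌊$239,930 × 200%/9⌋ = $53,317. Book value $186,613.
Year 2: ⌊$186,613 × 200%/9⌋ = $41,469. Book value $145,144.
Year 3: ⌊$145,144 × 200%/9⌋ = $32,254. Book value $112,890.
Year 4: ⌊$112,890 × 200%/9⌋ = $25,086. Book value $87,804.
Year 5: ⌊$87,804 × 200%/9⌋ = $19,512. Book value $68,292.
Year 6: ⌊$68,292 × 200%/9⌋ = $15,176. Book value $53,116.
Year 7: ⌊$53,116 × 200%/9⌋ = $11,803. Book value $41,313.
Year 8: ⌊$41,313 × 200%/9⌋ = $9,180, capped at $7,713. Book value $33,600.
Year 9 (final): $33,600 − $33,600 = $0. Book value $33,600.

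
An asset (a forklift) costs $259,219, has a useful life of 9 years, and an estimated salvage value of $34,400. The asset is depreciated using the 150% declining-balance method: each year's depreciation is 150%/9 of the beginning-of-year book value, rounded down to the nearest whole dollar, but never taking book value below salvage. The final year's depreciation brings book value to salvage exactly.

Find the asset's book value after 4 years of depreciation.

$125,010

Depreciable base = $259,219 − $34,400 = $224,819.
Year 1: ⌊$259,219 × 150%/9⌋ = $43,203. Book value $216,016.
Year 2: ⌊$216,016 × 150%/9⌋ = $36,002. Book value $180,014.
Year 3: ⌊$180,014 × 150%/9⌋ = $30,002. Book value $150,012.
Year 4: ⌊$150,012 × 150%/9⌋ = $25,002. Book value $125,010.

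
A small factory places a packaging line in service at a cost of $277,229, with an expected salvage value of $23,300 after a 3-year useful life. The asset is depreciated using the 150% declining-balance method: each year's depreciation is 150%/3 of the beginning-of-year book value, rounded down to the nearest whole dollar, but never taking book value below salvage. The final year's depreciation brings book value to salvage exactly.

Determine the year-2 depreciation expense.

Depreciable base = $277,229 − $23,300 = $253,929.
Year 1: ⌊$277,229 × 150%/3⌋ = $138,614. Book value $138,615.
Year 2: ⌊$138,615 × 150%/3⌋ = $69,307. Book value $69,308.

$69,307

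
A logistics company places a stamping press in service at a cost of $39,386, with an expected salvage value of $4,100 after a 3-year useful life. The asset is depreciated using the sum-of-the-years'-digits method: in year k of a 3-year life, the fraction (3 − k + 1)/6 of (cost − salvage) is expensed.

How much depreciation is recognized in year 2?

Depreciable base = $39,386 − $4,100 = $35,286.
Sum of the years' digits = 3+2+1 = 6.
Year 1: $35,286 × 3/6 = $17,643. Book value $21,743.
Year 2: $35,286 × 2/6 = $11,762. Book value $9,981.

$11,762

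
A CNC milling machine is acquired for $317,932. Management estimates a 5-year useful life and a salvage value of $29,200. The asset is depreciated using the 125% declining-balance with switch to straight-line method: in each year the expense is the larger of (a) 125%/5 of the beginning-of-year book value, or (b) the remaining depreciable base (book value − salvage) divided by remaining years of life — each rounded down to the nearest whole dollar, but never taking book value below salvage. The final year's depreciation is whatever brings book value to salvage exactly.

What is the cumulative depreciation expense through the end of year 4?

Depreciable base = $317,932 − $29,200 = $288,732.
Year 1: DB = ⌊$317,932 × 125%/5⌋ = $79,483; SL = ⌊$288,732/5⌋ = $57,746 → take DB $79,483. Book value $238,449.
Year 2: DB = ⌊$238,449 × 125%/5⌋ = $59,612; SL = ⌊$209,249/4⌋ = $52,312 → take DB $59,612. Book value $178,837.
Year 3: DB = ⌊$178,837 × 125%/5⌋ = $44,709; SL = ⌊$149,637/3⌋ = $49,879 → take SL $49,879. Book value $128,958.
Year 4: DB = ⌊$128,958 × 125%/5⌋ = $32,239; SL = ⌊$99,758/2⌋ = $49,879 → take SL $49,879. Book value $79,079.
Accumulated through year 4 = $317,932 − $79,079 = $238,853.

$238,853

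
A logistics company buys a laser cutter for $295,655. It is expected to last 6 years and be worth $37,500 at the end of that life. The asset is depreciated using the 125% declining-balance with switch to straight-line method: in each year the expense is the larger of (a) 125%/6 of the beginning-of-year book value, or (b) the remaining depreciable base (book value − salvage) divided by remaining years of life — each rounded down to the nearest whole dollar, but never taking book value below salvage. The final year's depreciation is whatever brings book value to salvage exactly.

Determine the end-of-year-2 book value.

Depreciable base = $295,655 − $37,500 = $258,155.
Year 1: DB = ⌊$295,655 × 125%/6⌋ = $61,594; SL = ⌊$258,155/6⌋ = $43,025 → take DB $61,594. Book value $234,061.
Year 2: DB = ⌊$234,061 × 125%/6⌋ = $48,762; SL = ⌊$196,561/5⌋ = $39,312 → take DB $48,762. Book value $185,299.

$185,299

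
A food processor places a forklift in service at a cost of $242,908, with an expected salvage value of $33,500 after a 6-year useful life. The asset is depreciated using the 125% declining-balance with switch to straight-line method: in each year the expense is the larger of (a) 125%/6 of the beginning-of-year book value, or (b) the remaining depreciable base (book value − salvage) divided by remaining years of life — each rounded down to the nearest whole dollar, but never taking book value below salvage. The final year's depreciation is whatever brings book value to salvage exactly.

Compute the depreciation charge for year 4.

Depreciable base = $242,908 − $33,500 = $209,408.
Year 1: DB = ⌊$242,908 × 125%/6⌋ = $50,605; SL = ⌊$209,408/6⌋ = $34,901 → take DB $50,605. Book value $192,303.
Year 2: DB = ⌊$192,303 × 125%/6⌋ = $40,063; SL = ⌊$158,803/5⌋ = $31,760 → take DB $40,063. Book value $152,240.
Year 3: DB = ⌊$152,240 × 125%/6⌋ = $31,716; SL = ⌊$118,740/4⌋ = $29,685 → take DB $31,716. Book value $120,524.
Year 4: DB = ⌊$120,524 × 125%/6⌋ = $25,109; SL = ⌊$87,024/3⌋ = $29,008 → take SL $29,008. Book value $91,516.

$29,008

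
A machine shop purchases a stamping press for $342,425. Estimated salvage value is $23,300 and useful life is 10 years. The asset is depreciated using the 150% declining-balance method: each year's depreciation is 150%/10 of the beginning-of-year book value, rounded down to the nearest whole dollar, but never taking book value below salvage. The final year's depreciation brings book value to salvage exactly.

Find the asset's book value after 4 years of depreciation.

$178,750

Depreciable base = $342,425 − $23,300 = $319,125.
Year 1: ⌊$342,425 × 150%/10⌋ = $51,363. Book value $291,062.
Year 2: ⌊$291,062 × 150%/10⌋ = $43,659. Book value $247,403.
Year 3: ⌊$247,403 × 150%/10⌋ = $37,110. Book value $210,293.
Year 4: ⌊$210,293 × 150%/10⌋ = $31,543. Book value $178,750.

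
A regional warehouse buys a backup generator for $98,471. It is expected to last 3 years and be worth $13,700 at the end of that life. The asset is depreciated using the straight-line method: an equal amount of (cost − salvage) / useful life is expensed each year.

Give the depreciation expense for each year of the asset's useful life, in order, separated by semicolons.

Depreciable base = $98,471 − $13,700 = $84,771.
Annual expense = $84,771 / 3 = $28,257.
End of year 1: book value $70,214.
End of year 2: book value $41,957.
End of year 3: book value $13,700.

$28,257; $28,257; $28,257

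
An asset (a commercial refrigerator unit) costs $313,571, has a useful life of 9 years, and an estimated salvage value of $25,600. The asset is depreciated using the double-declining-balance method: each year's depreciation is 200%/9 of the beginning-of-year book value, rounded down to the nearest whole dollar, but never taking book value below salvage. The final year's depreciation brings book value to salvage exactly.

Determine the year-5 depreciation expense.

$25,500

Depreciable base = $313,571 − $25,600 = $287,971.
Year 1: ⌊$313,571 × 200%/9⌋ = $69,682. Book value $243,889.
Year 2: ⌊$243,889 × 200%/9⌋ = $54,197. Book value $189,692.
Year 3: ⌊$189,692 × 200%/9⌋ = $42,153. Book value $147,539.
Year 4: ⌊$147,539 × 200%/9⌋ = $32,786. Book value $114,753.
Year 5: ⌊$114,753 × 200%/9⌋ = $25,500. Book value $89,253.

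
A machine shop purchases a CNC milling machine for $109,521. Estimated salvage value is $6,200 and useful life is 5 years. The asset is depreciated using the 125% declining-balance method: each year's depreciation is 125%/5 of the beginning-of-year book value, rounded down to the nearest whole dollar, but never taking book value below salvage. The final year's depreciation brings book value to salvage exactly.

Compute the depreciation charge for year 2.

$20,535

Depreciable base = $109,521 − $6,200 = $103,321.
Year 1: ⌊$109,521 × 125%/5⌋ = $27,380. Book value $82,141.
Year 2: ⌊$82,141 × 125%/5⌋ = $20,535. Book value $61,606.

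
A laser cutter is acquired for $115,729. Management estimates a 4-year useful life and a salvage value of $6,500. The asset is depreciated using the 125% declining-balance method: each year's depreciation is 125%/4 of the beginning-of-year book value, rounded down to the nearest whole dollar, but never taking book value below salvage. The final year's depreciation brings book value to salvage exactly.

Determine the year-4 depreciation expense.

$31,107

Depreciable base = $115,729 − $6,500 = $109,229.
Year 1: ⌊$115,729 × 125%/4⌋ = $36,165. Book value $79,564.
Year 2: ⌊$79,564 × 125%/4⌋ = $24,863. Book value $54,701.
Year 3: ⌊$54,701 × 125%/4⌋ = $17,094. Book value $37,607.
Year 4 (final): $37,607 − $6,500 = $31,107. Book value $6,500.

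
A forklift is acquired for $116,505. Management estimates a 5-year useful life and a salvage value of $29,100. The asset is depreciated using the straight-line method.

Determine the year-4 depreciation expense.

Depreciable base = $116,505 − $29,100 = $87,405.
Annual expense = $87,405 / 5 = $17,481.

$17,481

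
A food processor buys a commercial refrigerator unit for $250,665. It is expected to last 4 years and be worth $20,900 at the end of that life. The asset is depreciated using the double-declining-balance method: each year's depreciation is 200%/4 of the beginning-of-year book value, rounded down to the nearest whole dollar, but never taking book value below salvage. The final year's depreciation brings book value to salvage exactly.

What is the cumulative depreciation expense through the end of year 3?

$219,331

Depreciable base = $250,665 − $20,900 = $229,765.
Year 1: ⌊$250,665 × 200%/4⌋ = $125,332. Book value $125,333.
Year 2: ⌊$125,333 × 200%/4⌋ = $62,666. Book value $62,667.
Year 3: ⌊$62,667 × 200%/4⌋ = $31,333. Book value $31,334.
Accumulated through year 3 = $250,665 − $31,334 = $219,331.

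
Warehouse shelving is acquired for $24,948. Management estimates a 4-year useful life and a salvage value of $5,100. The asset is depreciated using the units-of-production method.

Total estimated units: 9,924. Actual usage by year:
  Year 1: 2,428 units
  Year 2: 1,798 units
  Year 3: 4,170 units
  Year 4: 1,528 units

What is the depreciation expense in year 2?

Depreciable base = $24,948 − $5,100 = $19,848.
Rate = $19,848 / 9,924 units = $2 per unit.
Year 1: 2,428 × $2 = $4,856. Book value $20,092.
Year 2: 1,798 × $2 = $3,596. Book value $16,496.

$3,596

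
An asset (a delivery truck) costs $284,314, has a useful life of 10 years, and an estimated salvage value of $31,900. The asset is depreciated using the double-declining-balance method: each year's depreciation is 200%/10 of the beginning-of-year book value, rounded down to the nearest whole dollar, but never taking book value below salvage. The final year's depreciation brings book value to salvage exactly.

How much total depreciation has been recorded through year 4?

$167,858

Depreciable base = $284,314 − $31,900 = $252,414.
Year 1: ⌊$284,314 × 200%/10⌋ = $56,862. Book value $227,452.
Year 2: ⌊$227,452 × 200%/10⌋ = $45,490. Book value $181,962.
Year 3: ⌊$181,962 × 200%/10⌋ = $36,392. Book value $145,570.
Year 4: ⌊$145,570 × 200%/10⌋ = $29,114. Book value $116,456.
Accumulated through year 4 = $284,314 − $116,456 = $167,858.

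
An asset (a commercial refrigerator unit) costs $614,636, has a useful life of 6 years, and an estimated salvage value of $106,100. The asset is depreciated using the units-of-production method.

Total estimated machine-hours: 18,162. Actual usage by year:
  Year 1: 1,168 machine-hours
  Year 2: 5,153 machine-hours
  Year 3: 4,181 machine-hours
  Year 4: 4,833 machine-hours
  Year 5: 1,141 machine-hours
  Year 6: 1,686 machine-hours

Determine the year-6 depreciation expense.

Depreciable base = $614,636 − $106,100 = $508,536.
Rate = $508,536 / 18,162 machine-hours = $28 per machine-hour.
Year 1: 1,168 × $28 = $32,704. Book value $581,932.
Year 2: 5,153 × $28 = $144,284. Book value $437,648.
Year 3: 4,181 × $28 = $117,068. Book value $320,580.
Year 4: 4,833 × $28 = $135,324. Book value $185,256.
Year 5: 1,141 × $28 = $31,948. Book value $153,308.
Year 6: 1,686 × $28 = $47,208. Book value $106,100.

$47,208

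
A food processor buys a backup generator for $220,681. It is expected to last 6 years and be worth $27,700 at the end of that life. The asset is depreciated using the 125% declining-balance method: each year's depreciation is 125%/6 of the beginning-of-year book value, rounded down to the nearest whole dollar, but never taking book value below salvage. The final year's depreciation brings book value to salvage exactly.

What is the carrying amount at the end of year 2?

$138,309

Depreciable base = $220,681 − $27,700 = $192,981.
Year 1: ⌊$220,681 × 125%/6⌋ = $45,975. Book value $174,706.
Year 2: ⌊$174,706 × 125%/6⌋ = $36,397. Book value $138,309.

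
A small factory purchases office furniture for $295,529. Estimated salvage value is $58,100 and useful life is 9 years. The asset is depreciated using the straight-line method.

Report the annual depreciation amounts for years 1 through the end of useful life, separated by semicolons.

$26,381; $26,381; $26,381; $26,381; $26,381; $26,381; $26,381; $26,381; $26,381

Depreciable base = $295,529 − $58,100 = $237,429.
Annual expense = $237,429 / 9 = $26,381.
End of year 1: book value $269,148.
End of year 2: book value $242,767.
End of year 3: book value $216,386.
End of year 4: book value $190,005.
End of year 5: book value $163,624.
End of year 6: book value $137,243.
End of year 7: book value $110,862.
End of year 8: book value $84,481.
End of year 9: book value $58,100.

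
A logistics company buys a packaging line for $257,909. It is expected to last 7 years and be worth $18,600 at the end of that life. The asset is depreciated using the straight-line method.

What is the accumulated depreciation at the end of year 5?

Depreciable base = $257,909 − $18,600 = $239,309.
Annual expense = $239,309 / 7 = $34,187.
End of year 1: book value $223,722.
End of year 2: book value $189,535.
End of year 3: book value $155,348.
End of year 4: book value $121,161.
End of year 5: book value $86,974.
Accumulated through year 5 = $257,909 − $86,974 = $170,935.

$170,935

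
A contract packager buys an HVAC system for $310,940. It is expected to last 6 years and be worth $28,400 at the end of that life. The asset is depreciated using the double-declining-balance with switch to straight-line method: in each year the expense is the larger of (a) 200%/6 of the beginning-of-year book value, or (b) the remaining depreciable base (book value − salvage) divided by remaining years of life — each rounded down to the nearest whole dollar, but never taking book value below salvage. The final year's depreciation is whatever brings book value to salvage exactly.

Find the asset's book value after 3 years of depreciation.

$92,131

Depreciable base = $310,940 − $28,400 = $282,540.
Year 1: DB = ⌊$310,940 × 200%/6⌋ = $103,646; SL = ⌊$282,540/6⌋ = $47,090 → take DB $103,646. Book value $207,294.
Year 2: DB = ⌊$207,294 × 200%/6⌋ = $69,098; SL = ⌊$178,894/5⌋ = $35,778 → take DB $69,098. Book value $138,196.
Year 3: DB = ⌊$138,196 × 200%/6⌋ = $46,065; SL = ⌊$109,796/4⌋ = $27,449 → take DB $46,065. Book value $92,131.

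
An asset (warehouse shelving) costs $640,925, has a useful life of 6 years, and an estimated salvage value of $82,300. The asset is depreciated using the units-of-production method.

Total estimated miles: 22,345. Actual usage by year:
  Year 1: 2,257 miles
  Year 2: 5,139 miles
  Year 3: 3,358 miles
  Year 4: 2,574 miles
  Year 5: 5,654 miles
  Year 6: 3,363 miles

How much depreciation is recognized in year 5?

$141,350

Depreciable base = $640,925 − $82,300 = $558,625.
Rate = $558,625 / 22,345 miles = $25 per mile.
Year 1: 2,257 × $25 = $56,425. Book value $584,500.
Year 2: 5,139 × $25 = $128,475. Book value $456,025.
Year 3: 3,358 × $25 = $83,950. Book value $372,075.
Year 4: 2,574 × $25 = $64,350. Book value $307,725.
Year 5: 5,654 × $25 = $141,350. Book value $166,375.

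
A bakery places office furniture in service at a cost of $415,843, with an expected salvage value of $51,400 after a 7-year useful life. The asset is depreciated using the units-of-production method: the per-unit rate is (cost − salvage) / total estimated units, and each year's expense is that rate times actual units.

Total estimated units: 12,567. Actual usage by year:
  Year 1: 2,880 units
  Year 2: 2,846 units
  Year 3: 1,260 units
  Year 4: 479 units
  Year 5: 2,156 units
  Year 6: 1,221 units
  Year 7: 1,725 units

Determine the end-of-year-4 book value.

Depreciable base = $415,843 − $51,400 = $364,443.
Rate = $364,443 / 12,567 units = $29 per unit.
Year 1: 2,880 × $29 = $83,520. Book value $332,323.
Year 2: 2,846 × $29 = $82,534. Book value $249,789.
Year 3: 1,260 × $29 = $36,540. Book value $213,249.
Year 4: 479 × $29 = $13,891. Book value $199,358.

$199,358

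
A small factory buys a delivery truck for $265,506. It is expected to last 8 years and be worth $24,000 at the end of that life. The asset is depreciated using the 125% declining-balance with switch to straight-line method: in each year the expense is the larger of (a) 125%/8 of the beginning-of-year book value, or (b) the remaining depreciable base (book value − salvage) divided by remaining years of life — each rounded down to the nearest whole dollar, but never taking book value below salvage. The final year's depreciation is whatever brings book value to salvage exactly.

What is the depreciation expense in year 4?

$27,096

Depreciable base = $265,506 − $24,000 = $241,506.
Year 1: DB = ⌊$265,506 × 125%/8⌋ = $41,485; SL = ⌊$241,506/8⌋ = $30,188 → take DB $41,485. Book value $224,021.
Year 2: DB = ⌊$224,021 × 125%/8⌋ = $35,003; SL = ⌊$200,021/7⌋ = $28,574 → take DB $35,003. Book value $189,018.
Year 3: DB = ⌊$189,018 × 125%/8⌋ = $29,534; SL = ⌊$165,018/6⌋ = $27,503 → take DB $29,534. Book value $159,484.
Year 4: DB = ⌊$159,484 × 125%/8⌋ = $24,919; SL = ⌊$135,484/5⌋ = $27,096 → take SL $27,096. Book value $132,388.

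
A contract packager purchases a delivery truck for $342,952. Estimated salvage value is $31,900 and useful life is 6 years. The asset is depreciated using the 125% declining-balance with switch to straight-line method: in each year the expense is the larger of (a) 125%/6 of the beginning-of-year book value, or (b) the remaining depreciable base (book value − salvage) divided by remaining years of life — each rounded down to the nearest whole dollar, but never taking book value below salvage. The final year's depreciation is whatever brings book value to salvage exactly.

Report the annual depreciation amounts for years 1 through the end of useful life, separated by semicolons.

$71,448; $56,563; $45,760; $45,760; $45,760; $45,761

Depreciable base = $342,952 − $31,900 = $311,052.
Year 1: DB = ⌊$342,952 × 125%/6⌋ = $71,448; SL = ⌊$311,052/6⌋ = $51,842 → take DB $71,448. Book value $271,504.
Year 2: DB = ⌊$271,504 × 125%/6⌋ = $56,563; SL = ⌊$239,604/5⌋ = $47,920 → take DB $56,563. Book value $214,941.
Year 3: DB = ⌊$214,941 × 125%/6⌋ = $44,779; SL = ⌊$183,041/4⌋ = $45,760 → take SL $45,760. Book value $169,181.
Year 4: DB = ⌊$169,181 × 125%/6⌋ = $35,246; SL = ⌊$137,281/3⌋ = $45,760 → take SL $45,760. Book value $123,421.
Year 5: DB = ⌊$123,421 × 125%/6⌋ = $25,712; SL = ⌊$91,521/2⌋ = $45,760 → take SL $45,760. Book value $77,661.
Year 6 (final): $77,661 − $31,900 = $45,761. Book value $31,900.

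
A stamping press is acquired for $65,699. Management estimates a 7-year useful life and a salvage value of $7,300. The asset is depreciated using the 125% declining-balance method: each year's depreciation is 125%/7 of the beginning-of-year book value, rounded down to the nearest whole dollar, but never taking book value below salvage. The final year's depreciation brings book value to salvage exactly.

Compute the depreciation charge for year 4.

$6,502

Depreciable base = $65,699 − $7,300 = $58,399.
Year 1: ⌊$65,699 × 125%/7⌋ = $11,731. Book value $53,968.
Year 2: ⌊$53,968 × 125%/7⌋ = $9,637. Book value $44,331.
Year 3: ⌊$44,331 × 125%/7⌋ = $7,916. Book value $36,415.
Year 4: ⌊$36,415 × 125%/7⌋ = $6,502. Book value $29,913.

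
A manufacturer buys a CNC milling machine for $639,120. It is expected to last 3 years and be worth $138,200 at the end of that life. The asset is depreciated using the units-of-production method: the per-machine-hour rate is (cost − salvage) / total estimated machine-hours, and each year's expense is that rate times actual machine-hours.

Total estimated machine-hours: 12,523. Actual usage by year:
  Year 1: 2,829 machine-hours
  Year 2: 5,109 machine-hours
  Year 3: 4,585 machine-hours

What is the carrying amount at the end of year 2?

Depreciable base = $639,120 − $138,200 = $500,920.
Rate = $500,920 / 12,523 machine-hours = $40 per machine-hour.
Year 1: 2,829 × $40 = $113,160. Book value $525,960.
Year 2: 5,109 × $40 = $204,360. Book value $321,600.

$321,600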